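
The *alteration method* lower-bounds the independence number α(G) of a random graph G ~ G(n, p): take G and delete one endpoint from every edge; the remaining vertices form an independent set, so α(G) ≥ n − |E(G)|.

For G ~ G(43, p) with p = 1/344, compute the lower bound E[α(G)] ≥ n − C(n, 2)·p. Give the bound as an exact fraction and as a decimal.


E[|E(G)|] = C(43, 2)·p = 903 · (1/344) = 21/8.
E[α(G)] ≥ n − E[|E(G)|] = 43 − 21/8 = 323/8.
Numerically: ≈ 40.3750.
(This is only a lower bound; the true E[α(G)] may be larger.)

E[α(G)] ≥ 323/8 ≈ 40.3750.


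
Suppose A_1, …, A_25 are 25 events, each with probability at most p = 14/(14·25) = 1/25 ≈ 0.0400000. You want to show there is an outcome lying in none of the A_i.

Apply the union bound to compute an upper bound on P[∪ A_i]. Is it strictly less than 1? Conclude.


Union bound: P[∪_{i=1}^{25} A_i] ≤ Σ_i P[A_i] ≤ 25·p = 25·(1/25) = 1.
Numerically: 1 ≈ 1.0000000.
Is 1 < 1? NO.
Since the bound 1 is ≥ 1, the union bound is uninformative here; it does NOT by itself certify existence.

25·p = 1 ≈ 1.0000000; existence NOT certified by the union bound.


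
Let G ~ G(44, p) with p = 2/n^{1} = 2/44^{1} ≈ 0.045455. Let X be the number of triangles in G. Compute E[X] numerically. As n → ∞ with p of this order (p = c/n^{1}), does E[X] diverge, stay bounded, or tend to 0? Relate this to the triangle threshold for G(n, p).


Number of potential triangles: C(44, 3) = 13244.
Each occurs with probability p³ ≈ (0.045455)³ ≈ 9.3914350e-05.
By linearity: E[X] = C(44, 3)·p³ ≈ 13244 · 9.3914350e-05 ≈ 1.24380.
Here α = 1, so p = 2/n is exactly at the triangle threshold p ~ 1/n. Asymptotically E[X] → c³/6 = 2³/6 = 4/3 ≈ 1.33333, a bounded constant. In this regime the triangle count is asymptotically Poisson(c³/6).

E[X] ≈ 1.24380; in regime p = Θ(1/n^{1}) E[X] stays bounded (at the triangle threshold p ~ 1/n).


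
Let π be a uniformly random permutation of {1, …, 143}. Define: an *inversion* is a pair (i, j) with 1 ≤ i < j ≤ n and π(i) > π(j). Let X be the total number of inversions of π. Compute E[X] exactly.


Write X = Σ X_I over the C(143, 2) = 10153 pairs i < j, with X_I the indicator of one inversion.
There are 10153 indicators.
For each fixed pair i < j, the values π(i) and π(j) are two distinct elements of {1, …, 143} in uniformly random order; by symmetry P[π(i) > π(j)] = 1/2.
By linearity: E[X] = 10153 · (1/2) = C(143, 2) · (1/2) = 10153/2 = 10153/2 ≈ 5076.500000.

E[X] = 10153/2 = 5076.500000.


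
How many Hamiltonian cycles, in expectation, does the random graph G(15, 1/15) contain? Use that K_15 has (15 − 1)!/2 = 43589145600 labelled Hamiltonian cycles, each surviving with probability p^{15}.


K_15 has (15 − 1)!/2 = 43589145600 labelled Hamiltonian cycles.
For each such Hamiltonian cycle H, let X_H = 1 if all 15 edges of H are present in G. Then P[X_H = 1] = p^{15} = (1/15)^{15} = 1/437893890380859375.
By linearity of expectation: E[X] = Σ_H E[X_H] = 43589145600 · p^{15} = 43589145600 · 1/437893890380859375 = 7175168/72081298828125.
Numerically: E[X] ≈ 9.954e-08.

E[X] = 43589145600 · (1/15)^{15} = 7175168/72081298828125 ≈ 9.954e-08.


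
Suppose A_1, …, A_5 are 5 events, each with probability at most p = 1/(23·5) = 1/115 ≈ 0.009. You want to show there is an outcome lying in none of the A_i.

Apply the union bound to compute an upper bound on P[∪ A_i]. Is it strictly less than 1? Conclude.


Union bound: P[∪_{i=1}^{5} A_i] ≤ Σ_i P[A_i] ≤ 5·p = 5·(1/115) = 1/23.
Numerically: 1/23 ≈ 0.043.
Is 1/23 < 1? YES.
Since P[∪ A_i] ≤ 1/23 < 1, the complement has P[∩ A_i^c] ≥ 1 − 1/23 = 22/23 > 0, so some outcome avoids every A_i.

5·p = 1/23 ≈ 0.043; existence CERTIFIED by the union bound.


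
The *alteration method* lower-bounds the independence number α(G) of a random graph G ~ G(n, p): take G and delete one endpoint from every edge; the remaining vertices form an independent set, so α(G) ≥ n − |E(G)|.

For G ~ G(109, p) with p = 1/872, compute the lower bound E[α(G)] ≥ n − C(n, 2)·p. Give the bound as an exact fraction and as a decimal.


E[|E(G)|] = C(109, 2)·p = 5886 · (1/872) = 27/4.
E[α(G)] ≥ n − E[|E(G)|] = 109 − 27/4 = 409/4.
Numerically: ≈ 102.2500.
(This is only a lower bound; the true E[α(G)] may be larger.)

E[α(G)] ≥ 409/4 ≈ 102.2500.


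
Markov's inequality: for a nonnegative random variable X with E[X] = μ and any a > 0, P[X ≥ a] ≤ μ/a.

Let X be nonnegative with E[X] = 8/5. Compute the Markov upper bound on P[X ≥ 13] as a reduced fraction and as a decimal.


μ = E[X] = 8/5, a = 13.
Markov: P[X ≥ 13] ≤ μ/a = (8/5)/13 = 8/65.
Numerically: ≈ 0.12308.
(Since a = 13 > μ = 1.60000, the bound 8/65 is < 1 and informative.)

P[X ≥ 13] ≤ 8/65 ≈ 0.12308.


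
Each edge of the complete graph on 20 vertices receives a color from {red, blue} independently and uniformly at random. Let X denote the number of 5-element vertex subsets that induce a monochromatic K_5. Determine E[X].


Let X = Σ_S X_S over the C(20, 5) = 15504 subsets S of size 5, where X_S = 1 if the K_5 on S is monochromatic.
For a fixed S, the K_5 on S has C(5, 2) = 10 edges. P[all 10 edges red] = (1/2)^10, and likewise for blue, so P[monochromatic] = 2·(1/2)^10 = 2^{1 − 10} = 1/512.
By linearity of expectation: E[X] = C(20, 5) · 2^{1 − 10} = 15504 · 1/512 = 969/32.
Numerically: E[X] ≈ 30.281250.

E[X] = C(20,5)·2^(1−C(5,2)) = 969/32 ≈ 30.281250.


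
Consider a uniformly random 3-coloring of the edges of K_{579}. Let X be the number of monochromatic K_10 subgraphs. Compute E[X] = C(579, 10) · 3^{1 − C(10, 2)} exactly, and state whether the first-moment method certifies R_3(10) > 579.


E[X] = C(579, 10) · 3^{1 − 45} = 1079152988140386124680 · 3^{−44} = 1079152988140386124680/984770902183611232881.
As a reduced fraction: E[X] = 359717662713462041560/328256967394537077627 ≈ 1.095842.
Is E[X] < 1? NO.
Since E[X] ≥ 1, the first-moment bound is inconclusive at n = 579; it does NOT by itself certify R_3(10) > 579.

E[X] = 359717662713462041560/328256967394537077627 ≈ 1.095842; E[X] ≥ 1; first-moment method inconclusive here.


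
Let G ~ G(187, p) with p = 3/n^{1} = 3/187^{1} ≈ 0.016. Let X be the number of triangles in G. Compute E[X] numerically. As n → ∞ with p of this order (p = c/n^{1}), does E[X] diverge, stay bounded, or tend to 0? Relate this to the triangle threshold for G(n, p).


Number of potential triangles: C(187, 3) = 1072445.
Each occurs with probability p³ ≈ (0.016)³ ≈ 4.12894e-06.
By linearity: E[X] = C(187, 3)·p³ ≈ 1072445 · 4.12894e-06 ≈ 4.428.
Here α = 1, so p = 3/n is exactly at the triangle threshold p ~ 1/n. Asymptotically E[X] → c³/6 = 3³/6 = 9/2 ≈ 4.500, a bounded constant. In this regime the triangle count is asymptotically Poisson(c³/6).

E[X] ≈ 4.428; in regime p = Θ(1/n^{1}) E[X] stays bounded (at the triangle threshold p ~ 1/n).


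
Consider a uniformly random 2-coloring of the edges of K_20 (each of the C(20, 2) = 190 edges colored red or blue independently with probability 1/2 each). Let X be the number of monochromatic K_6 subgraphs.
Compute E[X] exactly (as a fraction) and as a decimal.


Let X = Σ_S X_S over the C(20, 6) = 38760 subsets S of size 6, where X_S = 1 if the K_6 on S is monochromatic.
For a fixed S, the K_6 on S has C(6, 2) = 15 edges. P[all 15 edges red] = (1/2)^15, and likewise for blue, so P[monochromatic] = 2·(1/2)^15 = 2^{1 − 15} = 1/16384.
By linearity of expectation: E[X] = C(20, 6) · 2^{1 − 15} = 38760 · 1/16384 = 4845/2048.
Numerically: E[X] ≈ 2.3657.

E[X] = C(20,6)·2^(1−C(6,2)) = 4845/2048 ≈ 2.3657.


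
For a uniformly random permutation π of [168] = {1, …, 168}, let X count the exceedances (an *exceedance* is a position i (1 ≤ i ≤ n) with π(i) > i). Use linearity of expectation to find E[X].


Write X = Σ_{i=1}^{168} X_i, where X_i = 1_{π(i) > i}.
For each fixed i, π(i) is uniform over {1, …, 168} (marginal of a uniform permutation), so P[π(i) > i] = (n − i)/n. Summing: Σ_{i=1}^{168} (n − i)/n = (0 + 1 + … + 167)/168 = 168(168 − 1)/(2·168) = (168 − 1)/2.
Hence E[X] = Σ_{i=1}^{168} (168 − i)/168 = 167/2 ≈ 83.500.

E[X] = 167/2 = 83.500.


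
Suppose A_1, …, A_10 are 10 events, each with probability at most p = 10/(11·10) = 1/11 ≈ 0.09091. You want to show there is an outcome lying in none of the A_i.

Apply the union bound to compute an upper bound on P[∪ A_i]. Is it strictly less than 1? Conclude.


Union bound: P[∪_{i=1}^{10} A_i] ≤ Σ_i P[A_i] ≤ 10·p = 10·(1/11) = 10/11.
Numerically: 10/11 ≈ 0.90909.
Is 10/11 < 1? YES.
Since P[∪ A_i] ≤ 10/11 < 1, the complement has P[∩ A_i^c] ≥ 1 − 10/11 = 1/11 > 0, so some outcome avoids every A_i.

10·p = 10/11 ≈ 0.90909; existence CERTIFIED by the union bound.


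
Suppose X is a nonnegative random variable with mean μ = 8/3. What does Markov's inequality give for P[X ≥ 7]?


μ = E[X] = 8/3, a = 7.
Markov: P[X ≥ 7] ≤ μ/a = (8/3)/7 = 8/21.
Numerically: ≈ 0.381.
(Since a = 7 > μ = 2.667, the bound 8/21 is < 1 and informative.)

P[X ≥ 7] ≤ 8/21 ≈ 0.381.


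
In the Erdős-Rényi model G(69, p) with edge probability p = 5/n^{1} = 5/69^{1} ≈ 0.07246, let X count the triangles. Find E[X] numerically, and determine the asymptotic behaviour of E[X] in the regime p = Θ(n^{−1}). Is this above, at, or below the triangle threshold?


Number of potential triangles: C(69, 3) = 52394.
Each occurs with probability p³ ≈ (0.07246)³ ≈ 3.805071e-04.
By linearity: E[X] = C(69, 3)·p³ ≈ 52394 · 3.805071e-04 ≈ 19.9363.
Here α = 1, so p = 5/n is exactly at the triangle threshold p ~ 1/n. Asymptotically E[X] → c³/6 = 5³/6 = 125/6 ≈ 20.8333, a bounded constant. In this regime the triangle count is asymptotically Poisson(c³/6).

E[X] ≈ 19.9363; in regime p = Θ(1/n^{1}) E[X] stays bounded (at the triangle threshold p ~ 1/n).


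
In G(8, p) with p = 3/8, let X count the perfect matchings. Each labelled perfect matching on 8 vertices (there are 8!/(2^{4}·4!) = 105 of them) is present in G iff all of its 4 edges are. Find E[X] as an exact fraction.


K_8 has 8!/(2^{4}·4!) = 105 labelled perfect matchings.
For each such perfect matching H, let X_H = 1 if all 4 edges of H are present in G. Then P[X_H = 1] = p^{4} = (3/8)^{4} = 81/4096.
By linearity: E[X] = Σ_H E[X_H] = 105 · p^{4} = 105 · 81/4096 = 8505/4096.
Numerically: E[X] ≈ 2.0764.

E[X] = 105 · (3/8)^{4} = 8505/4096 ≈ 2.0764.


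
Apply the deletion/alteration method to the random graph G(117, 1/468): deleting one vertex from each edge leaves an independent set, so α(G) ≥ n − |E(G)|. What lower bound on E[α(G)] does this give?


E[|E(G)|] = C(117, 2)·p = 6786 · (1/468) = 29/2.
E[α(G)] ≥ n − E[|E(G)|] = 117 − 29/2 = 205/2.
Numerically: ≈ 102.5000.
(This is only a lower bound; the true E[α(G)] may be larger.)

E[α(G)] ≥ 205/2 ≈ 102.5000.


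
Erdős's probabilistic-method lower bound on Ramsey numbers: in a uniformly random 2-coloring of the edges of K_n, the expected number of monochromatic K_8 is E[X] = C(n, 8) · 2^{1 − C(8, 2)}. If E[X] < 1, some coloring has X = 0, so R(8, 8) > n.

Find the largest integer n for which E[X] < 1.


We need C(n, 8) · 2^{1 − 28} < 1, i.e. C(n, 8) < 2^{28 − 1} = 134217728.
Check values of n near the boundary:
  n = 41: C(41, 8) = 95548245; 95548245 < 134217728? YES
  n = 42: C(42, 8) = 118030185; 118030185 < 134217728? YES
  n = 43: C(43, 8) = 145008513; 145008513 < 134217728? NO
  n = 44: C(44, 8) = 177232627; 177232627 < 134217728? NO
The largest n with C(n, 8) < 134217728 is n = 42 (where E[X] = 118030185/134217728 ≈ 0.879393). Hence R(8, 8) > 42, i.e. R(8, 8) ≥ 43.

Largest n = 42; hence R(8, 8) > 42.


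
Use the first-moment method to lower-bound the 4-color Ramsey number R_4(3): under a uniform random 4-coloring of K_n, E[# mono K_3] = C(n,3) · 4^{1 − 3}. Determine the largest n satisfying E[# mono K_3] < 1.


We need C(n, 3) · 4^{1 − 3} < 1, i.e. C(n, 3) < 4^{3 − 1} = 16.
Check values of n near the boundary:
  n = 4: C(4, 3) = 4; 4 < 16? YES
  n = 5: C(5, 3) = 10; 10 < 16? YES
  n = 6: C(6, 3) = 20; 20 < 16? NO
The largest n with C(n, 3) < 16 is n = 5 (where E[X] = 5/8 ≈ 0.625000). Hence R_4(3) > 5, i.e. R_4(3) ≥ 6.

Largest n = 5; hence R_4(3) > 5.


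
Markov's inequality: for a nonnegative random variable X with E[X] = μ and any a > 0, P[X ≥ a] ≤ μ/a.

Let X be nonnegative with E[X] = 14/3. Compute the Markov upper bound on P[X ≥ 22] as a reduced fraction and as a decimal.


μ = E[X] = 14/3, a = 22.
Markov: P[X ≥ 22] ≤ μ/a = (14/3)/22 = 7/33.
Numerically: ≈ 0.21212.
(Since a = 22 > μ = 4.66667, the bound 7/33 is < 1 and informative.)

P[X ≥ 22] ≤ 7/33 ≈ 0.21212.


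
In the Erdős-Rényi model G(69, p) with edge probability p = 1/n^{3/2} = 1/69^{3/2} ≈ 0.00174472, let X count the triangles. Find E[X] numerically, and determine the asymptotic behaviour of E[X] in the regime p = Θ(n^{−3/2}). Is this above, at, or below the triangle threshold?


Number of potential triangles: C(69, 3) = 52394.
Each occurs with probability p³ ≈ (0.00174472)³ ≈ 5.31103412e-09.
By linearity: E[X] = C(69, 3)·p³ ≈ 52394 · 5.31103412e-09 ≈ 0.000278.
Since α = 3/2 > 1, p = c/n^{3/2} = o(1/n) is below the triangle threshold p ~ 1/n. Asymptotically E[X] ~ (c³/6)·n^{3(1−α)} = (1³/6)·n^{-1.5} → 0, so by Markov's inequality G has no triangles w.h.p.

E[X] ≈ 0.000278; in regime p = Θ(1/n^{3/2}) E[X] tends to 0 (below the triangle threshold p ~ 1/n).


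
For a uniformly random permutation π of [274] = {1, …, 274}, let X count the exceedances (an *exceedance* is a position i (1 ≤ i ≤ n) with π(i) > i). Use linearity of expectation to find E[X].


Write X = Σ_{i=1}^{274} X_i, where X_i = 1_{π(i) > i}.
For each fixed i, π(i) is uniform over {1, …, 274} (marginal of a uniform permutation), so P[π(i) > i] = (n − i)/n. Summing: Σ_{i=1}^{274} (n − i)/n = (0 + 1 + … + 273)/274 = 274(274 − 1)/(2·274) = (274 − 1)/2.
Hence E[X] = Σ_{i=1}^{274} (274 − i)/274 = 273/2 ≈ 136.500000.

E[X] = 273/2 = 136.500000.


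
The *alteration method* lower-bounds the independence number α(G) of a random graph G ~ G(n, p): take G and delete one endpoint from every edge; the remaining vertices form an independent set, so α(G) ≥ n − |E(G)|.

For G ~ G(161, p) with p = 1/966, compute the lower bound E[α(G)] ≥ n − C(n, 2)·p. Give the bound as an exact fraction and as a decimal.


E[|E(G)|] = C(161, 2)·p = 12880 · (1/966) = 40/3.
E[α(G)] ≥ n − E[|E(G)|] = 161 − 40/3 = 443/3.
Numerically: ≈ 147.6667.
(This is only a lower bound; the true E[α(G)] may be larger.)

E[α(G)] ≥ 443/3 ≈ 147.6667.


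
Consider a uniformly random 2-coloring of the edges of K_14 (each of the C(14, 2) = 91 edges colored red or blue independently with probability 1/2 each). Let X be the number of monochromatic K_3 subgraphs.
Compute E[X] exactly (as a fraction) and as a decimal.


Let X = Σ_S X_S over the C(14, 3) = 364 subsets S of size 3, where X_S = 1 if the K_3 on S is monochromatic.
For a fixed S, the K_3 on S has C(3, 2) = 3 edges. P[all 3 edges red] = (1/2)^3, and likewise for blue, so P[monochromatic] = 2·(1/2)^3 = 2^{1 − 3} = 1/4.
Summing: E[X] = C(14, 3) · 2^{1 − 3} = 364 · 1/4 = 91.
Numerically: E[X] ≈ 91.0000.

E[X] = C(14,3)·2^(1−C(3,2)) = 91 ≈ 91.0000.


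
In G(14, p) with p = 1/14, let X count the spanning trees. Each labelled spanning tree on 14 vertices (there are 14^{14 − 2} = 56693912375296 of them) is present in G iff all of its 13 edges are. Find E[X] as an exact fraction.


K_14 has 14^{14 − 2} = 56693912375296 labelled spanning trees.
For each such spanning tree H, let X_H = 1 if all 13 edges of H are present in G. Then P[X_H = 1] = p^{13} = (1/14)^{13} = 1/793714773254144.
By linearity: E[X] = Σ_H E[X_H] = 56693912375296 · p^{13} = 56693912375296 · 1/793714773254144 = 1/14.
Numerically: E[X] ≈ 0.071429.

E[X] = 56693912375296 · (1/14)^{13} = 1/14 ≈ 0.071429.


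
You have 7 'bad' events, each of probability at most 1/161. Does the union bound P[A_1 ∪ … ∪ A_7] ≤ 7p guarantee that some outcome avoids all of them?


Union bound: P[∪_{i=1}^{7} A_i] ≤ Σ_i P[A_i] ≤ 7·p = 7·(1/161) = 1/23.
Numerically: 1/23 ≈ 0.0435.
Is 1/23 < 1? YES.
Since P[∪ A_i] ≤ 1/23 < 1, the complement has P[∩ A_i^c] ≥ 1 − 1/23 = 22/23 > 0, so some outcome avoids every A_i.

7·p = 1/23 ≈ 0.0435; existence CERTIFIED by the union bound.


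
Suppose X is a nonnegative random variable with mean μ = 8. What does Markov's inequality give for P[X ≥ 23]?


μ = E[X] = 8, a = 23.
Markov: P[X ≥ 23] ≤ μ/a = (8)/23 = 8/23.
Numerically: ≈ 0.34783.
(Since a = 23 > μ = 8.00000, the bound 8/23 is < 1 and informative.)

P[X ≥ 23] ≤ 8/23 ≈ 0.34783.


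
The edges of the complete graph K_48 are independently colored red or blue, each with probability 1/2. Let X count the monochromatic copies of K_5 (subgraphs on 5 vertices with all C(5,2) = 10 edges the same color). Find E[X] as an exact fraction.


Let X = Σ_S X_S over the C(48, 5) = 1712304 subsets S of size 5, where X_S = 1 if the K_5 on S is monochromatic.
For a fixed S, the K_5 on S has C(5, 2) = 10 edges. P[all 10 edges red] = (1/2)^10, and likewise for blue, so P[monochromatic] = 2·(1/2)^10 = 2^{1 − 10} = 1/512.
By linearity of expectation: E[X] = C(48, 5) · 2^{1 − 10} = 1712304 · 1/512 = 107019/32.
Numerically: E[X] ≈ 3344.34375.

E[X] = C(48,5)·2^(1−C(5,2)) = 107019/32 ≈ 3344.34375.


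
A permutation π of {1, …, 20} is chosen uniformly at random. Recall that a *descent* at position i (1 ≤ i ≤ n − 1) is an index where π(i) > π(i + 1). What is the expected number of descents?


Write X = Σ X_I over i = 1, …, 19, with X_I the indicator of one descent.
There are 19 indicators.
For each fixed i, the pair (π(i), π(i+1)) is a uniformly random ordered pair of distinct values from {1, …, 20}; by symmetry P[π(i) > π(i+1)] = 1/2.
By linearity: E[X] = 19 · (1/2) = (20 − 1) · (1/2) = 19/2 ≈ 9.500000.

E[X] = 19/2 = 9.500000.


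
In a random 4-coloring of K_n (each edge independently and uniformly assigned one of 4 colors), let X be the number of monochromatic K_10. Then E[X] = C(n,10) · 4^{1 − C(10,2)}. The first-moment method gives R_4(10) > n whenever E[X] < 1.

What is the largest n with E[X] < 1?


We need C(n, 10) · 4^{1 − 45} < 1, i.e. C(n, 10) < 4^{45 − 1} = 309485009821345068724781056.
Check values of n near the boundary:
  n = 2021: C(2021, 10) = 306347841644770462864800616; 306347841644770462864800616 < 309485009821345068724781056? YES
  n = 2022: C(2022, 10) = 307870445231474093395937796; 307870445231474093395937796 < 309485009821345068724781056? YES
  n = 2023: C(2023, 10) = 309399856285778485315440716; 309399856285778485315440716 < 309485009821345068724781056? YES
  n = 2024: C(2024, 10) = 310936101848269937576192656; 310936101848269937576192656 < 309485009821345068724781056? NO
  n = 2025: C(2025, 10) = 312479209053472269772600560; 312479209053472269772600560 < 309485009821345068724781056? NO
  n = 2026: C(2026, 10) = 314029205130126398094885285; 314029205130126398094885285 < 309485009821345068724781056? NO
The largest n with C(n, 10) < 309485009821345068724781056 is n = 2023 (where E[X] = 77349964071444621328860179/77371252455336267181195264 ≈ 0.99972). Hence R_4(10) > 2023, i.e. R_4(10) ≥ 2024.

Largest n = 2023; hence R_4(10) > 2023.


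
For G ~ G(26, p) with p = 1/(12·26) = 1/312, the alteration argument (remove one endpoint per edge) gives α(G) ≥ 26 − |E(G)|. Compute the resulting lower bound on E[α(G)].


E[|E(G)|] = C(26, 2)·p = 325 · (1/312) = 25/24.
E[α(G)] ≥ n − E[|E(G)|] = 26 − 25/24 = 599/24.
Numerically: ≈ 24.95833.
(This is only a lower bound; the true E[α(G)] may be larger.)

E[α(G)] ≥ 599/24 ≈ 24.95833.


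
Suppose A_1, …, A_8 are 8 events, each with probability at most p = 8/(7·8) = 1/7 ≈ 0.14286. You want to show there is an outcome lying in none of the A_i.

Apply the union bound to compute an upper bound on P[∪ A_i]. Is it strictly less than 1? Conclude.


Union bound: P[∪_{i=1}^{8} A_i] ≤ Σ_i P[A_i] ≤ 8·p = 8·(1/7) = 8/7.
Numerically: 8/7 ≈ 1.14286.
Is 8/7 < 1? NO.
Since the bound 8/7 is ≥ 1, the union bound is uninformative here; it does NOT by itself certify existence.

8·p = 8/7 ≈ 1.14286; existence NOT certified by the union bound.


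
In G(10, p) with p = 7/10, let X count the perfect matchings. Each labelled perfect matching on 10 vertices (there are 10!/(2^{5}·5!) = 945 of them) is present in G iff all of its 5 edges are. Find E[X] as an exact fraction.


K_10 has 10!/(2^{5}·5!) = 945 labelled perfect matchings.
For each such perfect matching H, let X_H = 1 if all 5 edges of H are present in G. Then P[X_H = 1] = p^{5} = (7/10)^{5} = 16807/100000.
By linearity of expectation: E[X] = Σ_H E[X_H] = 945 · p^{5} = 945 · 16807/100000 = 3176523/20000.
Numerically: E[X] ≈ 159.

E[X] = 945 · (7/10)^{5} = 3176523/20000 ≈ 159.


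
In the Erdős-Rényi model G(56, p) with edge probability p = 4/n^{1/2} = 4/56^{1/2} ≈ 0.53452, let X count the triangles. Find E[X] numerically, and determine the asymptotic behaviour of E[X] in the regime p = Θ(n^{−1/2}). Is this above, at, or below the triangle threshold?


Number of potential triangles: C(56, 3) = 27720.
Each occurs with probability p³ ≈ (0.53452)³ ≈ 1.5272071e-01.
By linearity: E[X] = C(56, 3)·p³ ≈ 27720 · 1.5272071e-01 ≈ 4233.41807.
Since α = 1/2 < 1, p = c/n^{1/2} ≫ 1/n is above the triangle threshold p ~ 1/n. Asymptotically E[X] ~ (c³/6)·n^{3(1−α)} = (4³/6)·n^{1.5} → ∞; triangles are abundant w.h.p.

E[X] ≈ 4233.41807; in regime p = Θ(1/n^{1/2}) E[X] diverges (above the triangle threshold p ~ 1/n).


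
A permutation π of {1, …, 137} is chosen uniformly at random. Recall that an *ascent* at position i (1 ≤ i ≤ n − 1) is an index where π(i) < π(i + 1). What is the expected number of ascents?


Write X = Σ X_I over i = 1, …, 136, with X_I the indicator of one ascent.
There are 136 indicators.
For each fixed i, the pair (π(i), π(i+1)) is a uniformly random ordered pair of distinct values from {1, …, 137}; by symmetry P[π(i) < π(i+1)] = 1/2.
By linearity: E[X] = 136 · (1/2) = (137 − 1) · (1/2) = 68 ≈ 68.000.

E[X] = 68 = 68.000.


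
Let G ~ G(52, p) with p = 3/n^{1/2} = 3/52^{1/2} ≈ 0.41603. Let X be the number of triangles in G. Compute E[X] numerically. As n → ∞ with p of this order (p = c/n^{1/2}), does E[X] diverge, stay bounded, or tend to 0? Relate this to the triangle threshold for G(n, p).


Number of potential triangles: C(52, 3) = 22100.
Each occurs with probability p³ ≈ (0.41603)³ ≈ 7.2004352e-02.
By linearity: E[X] = C(52, 3)·p³ ≈ 22100 · 7.2004352e-02 ≈ 1591.29619.
Since α = 1/2 < 1, p = c/n^{1/2} ≫ 1/n is above the triangle threshold p ~ 1/n. Asymptotically E[X] ~ (c³/6)·n^{3(1−α)} = (3³/6)·n^{1.5} → ∞; triangles are abundant w.h.p.

E[X] ≈ 1591.29619; in regime p = Θ(1/n^{1/2}) E[X] diverges (above the triangle threshold p ~ 1/n).


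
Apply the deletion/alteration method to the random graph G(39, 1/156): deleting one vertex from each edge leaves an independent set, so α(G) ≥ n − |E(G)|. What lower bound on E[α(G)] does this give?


E[|E(G)|] = C(39, 2)·p = 741 · (1/156) = 19/4.
E[α(G)] ≥ n − E[|E(G)|] = 39 − 19/4 = 137/4.
Numerically: ≈ 34.250.
(This is only a lower bound; the true E[α(G)] may be larger.)

E[α(G)] ≥ 137/4 ≈ 34.250.


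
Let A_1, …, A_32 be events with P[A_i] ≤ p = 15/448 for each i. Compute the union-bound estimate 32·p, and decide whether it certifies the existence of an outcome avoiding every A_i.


Union bound: P[∪_{i=1}^{32} A_i] ≤ Σ_i P[A_i] ≤ 32·p = 32·(15/448) = 15/14.
Numerically: 15/14 ≈ 1.071429.
Is 15/14 < 1? NO.
Since the bound 15/14 is ≥ 1, the union bound is uninformative here; it does NOT by itself certify existence.

32·p = 15/14 ≈ 1.071429; existence NOT certified by the union bound.


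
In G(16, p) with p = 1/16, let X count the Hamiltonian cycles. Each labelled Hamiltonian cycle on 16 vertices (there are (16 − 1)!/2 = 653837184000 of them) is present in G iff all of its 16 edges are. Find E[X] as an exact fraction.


K_16 has (16 − 1)!/2 = 653837184000 labelled Hamiltonian cycles.
For each such Hamiltonian cycle H, let X_H = 1 if all 16 edges of H are present in G. Then P[X_H = 1] = p^{16} = (1/16)^{16} = 1/18446744073709551616.
By linearity: E[X] = Σ_H E[X_H] = 653837184000 · p^{16} = 653837184000 · 1/18446744073709551616 = 638512875/18014398509481984.
Numerically: E[X] ≈ 3.54446e-08.

E[X] = 653837184000 · (1/16)^{16} = 638512875/18014398509481984 ≈ 3.54446e-08.


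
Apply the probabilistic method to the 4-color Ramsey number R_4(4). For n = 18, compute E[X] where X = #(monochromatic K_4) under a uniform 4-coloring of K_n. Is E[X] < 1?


E[X] = C(18, 4) · 4^{1 − 6} = 3060 · 4^{−5} = 3060/1024.
As a reduced fraction: E[X] = 765/256 ≈ 2.9882812.
Is E[X] < 1? NO.
Since E[X] ≥ 1, the first-moment bound is inconclusive at n = 18; it does NOT by itself certify R_4(4) > 18.

E[X] = 765/256 ≈ 2.9882812; E[X] ≥ 1; first-moment method inconclusive here.


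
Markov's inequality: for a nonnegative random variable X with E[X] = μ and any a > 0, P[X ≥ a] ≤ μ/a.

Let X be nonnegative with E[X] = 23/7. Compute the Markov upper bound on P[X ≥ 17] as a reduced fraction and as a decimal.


μ = E[X] = 23/7, a = 17.
Markov: P[X ≥ 17] ≤ μ/a = (23/7)/17 = 23/119.
Numerically: ≈ 0.1933.
(Since a = 17 > μ = 3.2857, the bound 23/119 is < 1 and informative.)

P[X ≥ 17] ≤ 23/119 ≈ 0.1933.


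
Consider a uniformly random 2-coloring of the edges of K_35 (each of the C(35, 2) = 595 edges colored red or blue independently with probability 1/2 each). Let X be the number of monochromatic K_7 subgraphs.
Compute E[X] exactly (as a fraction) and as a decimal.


Let X = Σ_S X_S over the C(35, 7) = 6724520 subsets S of size 7, where X_S = 1 if the K_7 on S is monochromatic.
For a fixed S, the K_7 on S has C(7, 2) = 21 edges. P[all 21 edges red] = (1/2)^21, and likewise for blue, so P[monochromatic] = 2·(1/2)^21 = 2^{1 − 21} = 1/1048576.
By linearity of expectation: E[X] = C(35, 7) · 2^{1 − 21} = 6724520 · 1/1048576 = 840565/131072.
Numerically: E[X] ≈ 6.4130.

E[X] = C(35,7)·2^(1−C(7,2)) = 840565/131072 ≈ 6.4130.


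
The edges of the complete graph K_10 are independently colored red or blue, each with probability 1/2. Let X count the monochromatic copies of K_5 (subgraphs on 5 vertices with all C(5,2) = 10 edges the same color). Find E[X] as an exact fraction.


Let X = Σ_S X_S over the C(10, 5) = 252 subsets S of size 5, where X_S = 1 if the K_5 on S is monochromatic.
For a fixed S, the K_5 on S has C(5, 2) = 10 edges. P[all 10 edges red] = (1/2)^10, and likewise for blue, so P[monochromatic] = 2·(1/2)^10 = 2^{1 − 10} = 1/512.
By linearity: E[X] = C(10, 5) · 2^{1 − 10} = 252 · 1/512 = 63/128.
Numerically: E[X] ≈ 0.4922.

E[X] = C(10,5)·2^(1−C(5,2)) = 63/128 ≈ 0.4922.


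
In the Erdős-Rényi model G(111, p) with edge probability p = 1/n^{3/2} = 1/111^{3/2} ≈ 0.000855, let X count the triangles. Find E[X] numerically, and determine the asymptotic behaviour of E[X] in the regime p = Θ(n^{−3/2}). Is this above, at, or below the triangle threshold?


Number of potential triangles: C(111, 3) = 221815.
Each occurs with probability p³ ≈ (0.000855)³ ≈ 6.25240e-10.
By linearity: E[X] = C(111, 3)·p³ ≈ 221815 · 6.25240e-10 ≈ 0.000.
Since α = 3/2 > 1, p = c/n^{3/2} = o(1/n) is below the triangle threshold p ~ 1/n. Asymptotically E[X] ~ (c³/6)·n^{3(1−α)} = (1³/6)·n^{-1.5} → 0, so by Markov's inequality G has no triangles w.h.p.

E[X] ≈ 0.000; in regime p = Θ(1/n^{3/2}) E[X] tends to 0 (below the triangle threshold p ~ 1/n).


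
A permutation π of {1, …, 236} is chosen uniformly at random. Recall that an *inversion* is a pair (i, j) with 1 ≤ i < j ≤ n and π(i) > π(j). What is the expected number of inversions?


Write X = Σ X_I over the C(236, 2) = 27730 pairs i < j, with X_I the indicator of one inversion.
There are 27730 indicators.
For each fixed pair i < j, the values π(i) and π(j) are two distinct elements of {1, …, 236} in uniformly random order; by symmetry P[π(i) > π(j)] = 1/2.
By linearity: E[X] = 27730 · (1/2) = C(236, 2) · (1/2) = 27730/2 = 13865 ≈ 13865.0000.

E[X] = 13865 = 13865.0000.


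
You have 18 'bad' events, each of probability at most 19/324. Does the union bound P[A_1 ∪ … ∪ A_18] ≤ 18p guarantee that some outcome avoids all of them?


Union bound: P[∪_{i=1}^{18} A_i] ≤ Σ_i P[A_i] ≤ 18·p = 18·(19/324) = 19/18.
Numerically: 19/18 ≈ 1.056.
Is 19/18 < 1? NO.
Since the bound 19/18 is ≥ 1, the union bound is uninformative here; it does NOT by itself certify existence.

18·p = 19/18 ≈ 1.056; existence NOT certified by the union bound.


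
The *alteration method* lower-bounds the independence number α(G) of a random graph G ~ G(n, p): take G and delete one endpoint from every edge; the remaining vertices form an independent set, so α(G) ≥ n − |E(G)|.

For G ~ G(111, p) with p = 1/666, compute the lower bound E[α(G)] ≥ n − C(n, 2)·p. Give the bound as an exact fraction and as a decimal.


E[|E(G)|] = C(111, 2)·p = 6105 · (1/666) = 55/6.
E[α(G)] ≥ n − E[|E(G)|] = 111 − 55/6 = 611/6.
Numerically: ≈ 101.833333.
(This is only a lower bound; the true E[α(G)] may be larger.)

E[α(G)] ≥ 611/6 ≈ 101.833333.


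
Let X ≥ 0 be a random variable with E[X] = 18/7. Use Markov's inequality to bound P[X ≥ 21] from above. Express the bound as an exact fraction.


μ = E[X] = 18/7, a = 21.
Markov: P[X ≥ 21] ≤ μ/a = (18/7)/21 = 6/49.
Numerically: ≈ 0.1224.
(Since a = 21 > μ = 2.5714, the bound 6/49 is < 1 and informative.)

P[X ≥ 21] ≤ 6/49 ≈ 0.1224.


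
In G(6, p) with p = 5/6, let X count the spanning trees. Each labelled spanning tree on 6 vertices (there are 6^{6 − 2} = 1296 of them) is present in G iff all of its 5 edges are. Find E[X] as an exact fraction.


K_6 has 6^{6 − 2} = 1296 labelled spanning trees.
For each such spanning tree H, let X_H = 1 if all 5 edges of H are present in G. Then P[X_H = 1] = p^{5} = (5/6)^{5} = 3125/7776.
By linearity: E[X] = Σ_H E[X_H] = 1296 · p^{5} = 1296 · 3125/7776 = 3125/6.
Numerically: E[X] ≈ 520.8.

E[X] = 1296 · (5/6)^{5} = 3125/6 ≈ 520.8.


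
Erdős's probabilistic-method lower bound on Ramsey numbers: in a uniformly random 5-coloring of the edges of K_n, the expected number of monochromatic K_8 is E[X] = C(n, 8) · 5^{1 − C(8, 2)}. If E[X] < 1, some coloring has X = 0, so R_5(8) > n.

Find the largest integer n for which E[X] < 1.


We need C(n, 8) · 5^{1 − 28} < 1, i.e. C(n, 8) < 5^{28 − 1} = 7450580596923828125.
Check values of n near the boundary:
  n = 862: C(862, 8) = 7317951015318931845; 7317951015318931845 < 7450580596923828125? YES
  n = 863: C(863, 8) = 7386423071602617757; 7386423071602617757 < 7450580596923828125? YES
  n = 864: C(864, 8) = 7455455062926006708; 7455455062926006708 < 7450580596923828125? NO
  n = 865: C(865, 8) = 7525050909487743060; 7525050909487743060 < 7450580596923828125? NO
  n = 866: C(866, 8) = 7595214554331451620; 7595214554331451620 < 7450580596923828125? NO
The largest n with C(n, 8) < 7450580596923828125 is n = 863 (where E[X] = 7386423071602617757/7450580596923828125 ≈ 0.9914). Hence R_5(8) > 863, i.e. R_5(8) ≥ 864.

Largest n = 863; hence R_5(8) > 863.


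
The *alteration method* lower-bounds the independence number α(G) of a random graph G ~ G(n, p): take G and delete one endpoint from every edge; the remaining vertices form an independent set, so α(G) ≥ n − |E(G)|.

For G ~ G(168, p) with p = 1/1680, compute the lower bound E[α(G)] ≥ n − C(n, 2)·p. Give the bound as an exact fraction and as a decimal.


E[|E(G)|] = C(168, 2)·p = 14028 · (1/1680) = 167/20.
E[α(G)] ≥ n − E[|E(G)|] = 168 − 167/20 = 3193/20.
Numerically: ≈ 159.65000.
(This is only a lower bound; the true E[α(G)] may be larger.)

E[α(G)] ≥ 3193/20 ≈ 159.65000.


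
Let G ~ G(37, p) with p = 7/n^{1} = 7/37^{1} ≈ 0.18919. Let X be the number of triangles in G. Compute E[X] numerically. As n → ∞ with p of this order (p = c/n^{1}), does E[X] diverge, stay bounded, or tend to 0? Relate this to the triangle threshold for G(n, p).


Number of potential triangles: C(37, 3) = 7770.
Each occurs with probability p³ ≈ (0.18919)³ ≈ 6.7715634e-03.
By linearity: E[X] = C(37, 3)·p³ ≈ 7770 · 6.7715634e-03 ≈ 52.61505.
Here α = 1, so p = 7/n is exactly at the triangle threshold p ~ 1/n. Asymptotically E[X] → c³/6 = 7³/6 = 343/6 ≈ 57.16667, a bounded constant. In this regime the triangle count is asymptotically Poisson(c³/6).

E[X] ≈ 52.61505; in regime p = Θ(1/n^{1}) E[X] stays bounded (at the triangle threshold p ~ 1/n).


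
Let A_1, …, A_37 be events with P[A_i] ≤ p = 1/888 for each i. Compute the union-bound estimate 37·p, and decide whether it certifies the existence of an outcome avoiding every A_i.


Union bound: P[∪_{i=1}^{37} A_i] ≤ Σ_i P[A_i] ≤ 37·p = 37·(1/888) = 1/24.
Numerically: 1/24 ≈ 0.0416667.
Is 1/24 < 1? YES.
Since P[∪ A_i] ≤ 1/24 < 1, the complement has P[∩ A_i^c] ≥ 1 − 1/24 = 23/24 > 0, so some outcome avoids every A_i.

37·p = 1/24 ≈ 0.0416667; existence CERTIFIED by the union bound.


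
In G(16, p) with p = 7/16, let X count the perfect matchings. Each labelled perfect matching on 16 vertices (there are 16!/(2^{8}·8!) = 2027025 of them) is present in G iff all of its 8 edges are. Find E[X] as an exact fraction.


K_16 has 16!/(2^{8}·8!) = 2027025 labelled perfect matchings.
For each such perfect matching H, let X_H = 1 if all 8 edges of H are present in G. Then P[X_H = 1] = p^{8} = (7/16)^{8} = 5764801/4294967296.
By linearity: E[X] = Σ_H E[X_H] = 2027025 · p^{8} = 2027025 · 5764801/4294967296 = 11685395747025/4294967296.
Numerically: E[X] ≈ 2720.7.

E[X] = 2027025 · (7/16)^{8} = 11685395747025/4294967296 ≈ 2720.7.


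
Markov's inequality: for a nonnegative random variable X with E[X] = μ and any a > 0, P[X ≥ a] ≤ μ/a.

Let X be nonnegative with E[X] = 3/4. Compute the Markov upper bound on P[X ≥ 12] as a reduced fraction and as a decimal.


μ = E[X] = 3/4, a = 12.
Markov: P[X ≥ 12] ≤ μ/a = (3/4)/12 = 1/16.
Numerically: ≈ 0.0625.
(Since a = 12 > μ = 0.7500, the bound 1/16 is < 1 and informative.)

P[X ≥ 12] ≤ 1/16 ≈ 0.0625.


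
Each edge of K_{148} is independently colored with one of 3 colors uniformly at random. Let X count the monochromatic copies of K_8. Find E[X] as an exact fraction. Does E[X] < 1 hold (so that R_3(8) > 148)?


E[X] = C(148, 8) · 3^{1 − 28} = 4709614623714 · 3^{−27} = 4709614623714/7625597484987.
As a reduced fraction: E[X] = 523290513746/847288609443 ≈ 0.6176.
Is E[X] < 1? YES.
Since E[X] < 1, there exists a 3-coloring of K_{148} with no monochromatic K_8; hence R_3(8) > 148.

E[X] = 523290513746/847288609443 ≈ 0.6176; E[X] < 1, so R_3(8) > 148.


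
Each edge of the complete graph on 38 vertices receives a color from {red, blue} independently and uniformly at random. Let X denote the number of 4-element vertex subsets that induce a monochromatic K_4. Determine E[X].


Let X = Σ_S X_S over the C(38, 4) = 73815 subsets S of size 4, where X_S = 1 if the K_4 on S is monochromatic.
For a fixed S, the K_4 on S has C(4, 2) = 6 edges. P[all 6 edges red] = (1/2)^6, and likewise for blue, so P[monochromatic] = 2·(1/2)^6 = 2^{1 − 6} = 1/32.
By linearity of expectation: E[X] = C(38, 4) · 2^{1 − 6} = 73815 · 1/32 = 73815/32.
Numerically: E[X] ≈ 2306.7188.

E[X] = C(38,4)·2^(1−C(4,2)) = 73815/32 ≈ 2306.7188.


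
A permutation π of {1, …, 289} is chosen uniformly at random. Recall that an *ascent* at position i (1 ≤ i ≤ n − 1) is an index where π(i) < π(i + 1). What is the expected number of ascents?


Write X = Σ X_I over i = 1, …, 288, with X_I the indicator of one ascent.
There are 288 indicators.
For each fixed i, the pair (π(i), π(i+1)) is a uniformly random ordered pair of distinct values from {1, …, 289}; by symmetry P[π(i) < π(i+1)] = 1/2.
By linearity: E[X] = 288 · (1/2) = (289 − 1) · (1/2) = 144 ≈ 144.0000.

E[X] = 144 = 144.0000.


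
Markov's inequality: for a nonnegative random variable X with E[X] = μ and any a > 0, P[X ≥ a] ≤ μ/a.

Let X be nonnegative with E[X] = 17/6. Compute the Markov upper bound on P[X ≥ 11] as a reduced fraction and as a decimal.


μ = E[X] = 17/6, a = 11.
Markov: P[X ≥ 11] ≤ μ/a = (17/6)/11 = 17/66.
Numerically: ≈ 0.258.
(Since a = 11 > μ = 2.833, the bound 17/66 is < 1 and informative.)

P[X ≥ 11] ≤ 17/66 ≈ 0.258.


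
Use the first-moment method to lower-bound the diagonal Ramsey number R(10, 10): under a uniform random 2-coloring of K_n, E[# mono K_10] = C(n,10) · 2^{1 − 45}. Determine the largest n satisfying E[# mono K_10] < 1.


We need C(n, 10) · 2^{1 − 45} < 1, i.e. C(n, 10) < 2^{45 − 1} = 17592186044416.
Check values of n near the boundary:
  n = 96: C(96, 10) = 11279926456656; 11279926456656 < 17592186044416? YES
  n = 97: C(97, 10) = 12576469727536; 12576469727536 < 17592186044416? YES
  n = 98: C(98, 10) = 14005614014756; 14005614014756 < 17592186044416? YES
  n = 99: C(99, 10) = 15579278510796; 15579278510796 < 17592186044416? YES
  n = 100: C(100, 10) = 17310309456440; 17310309456440 < 17592186044416? YES
  n = 101: C(101, 10) = 19212541264840; 19212541264840 < 17592186044416? NO
  n = 102: C(102, 10) = 21300860967540; 21300860967540 < 17592186044416? NO
  n = 103: C(103, 10) = 23591276125340; 23591276125340 < 17592186044416? NO
The largest n with C(n, 10) < 17592186044416 is n = 100 (where E[X] = 2163788682055/2199023255552 ≈ 0.9840). Hence R(10, 10) > 100, i.e. R(10, 10) ≥ 101.

Largest n = 100; hence R(10, 10) > 100.


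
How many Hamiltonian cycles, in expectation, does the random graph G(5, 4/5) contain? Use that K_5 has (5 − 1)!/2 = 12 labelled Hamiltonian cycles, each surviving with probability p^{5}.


K_5 has (5 − 1)!/2 = 12 labelled Hamiltonian cycles.
For each such Hamiltonian cycle H, let X_H = 1 if all 5 edges of H are present in G. Then P[X_H = 1] = p^{5} = (4/5)^{5} = 1024/3125.
By linearity of expectation: E[X] = Σ_H E[X_H] = 12 · p^{5} = 12 · 1024/3125 = 12288/3125.
Numerically: E[X] ≈ 3.93.

E[X] = 12 · (4/5)^{5} = 12288/3125 ≈ 3.93.


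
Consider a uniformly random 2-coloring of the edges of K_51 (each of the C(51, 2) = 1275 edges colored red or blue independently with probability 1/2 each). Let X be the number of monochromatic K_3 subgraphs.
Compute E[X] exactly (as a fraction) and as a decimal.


Let X = Σ_S X_S over the C(51, 3) = 20825 subsets S of size 3, where X_S = 1 if the K_3 on S is monochromatic.
For a fixed S, the K_3 on S has C(3, 2) = 3 edges. P[all 3 edges red] = (1/2)^3, and likewise for blue, so P[monochromatic] = 2·(1/2)^3 = 2^{1 − 3} = 1/4.
By linearity of expectation: E[X] = C(51, 3) · 2^{1 − 3} = 20825 · 1/4 = 20825/4.
Numerically: E[X] ≈ 5206.250000.

E[X] = C(51,3)·2^(1−C(3,2)) = 20825/4 ≈ 5206.250000.


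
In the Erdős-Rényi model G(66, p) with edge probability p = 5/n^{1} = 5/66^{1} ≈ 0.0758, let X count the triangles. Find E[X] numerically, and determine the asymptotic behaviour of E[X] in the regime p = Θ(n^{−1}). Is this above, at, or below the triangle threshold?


Number of potential triangles: C(66, 3) = 45760.
Each occurs with probability p³ ≈ (0.0758)³ ≈ 4.34789e-04.
By linearity: E[X] = C(66, 3)·p³ ≈ 45760 · 4.34789e-04 ≈ 19.896.
Here α = 1, so p = 5/n is exactly at the triangle threshold p ~ 1/n. Asymptotically E[X] → c³/6 = 5³/6 = 125/6 ≈ 20.833, a bounded constant. In this regime the triangle count is asymptotically Poisson(c³/6).

E[X] ≈ 19.896; in regime p = Θ(1/n^{1}) E[X] stays bounded (at the triangle threshold p ~ 1/n).
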